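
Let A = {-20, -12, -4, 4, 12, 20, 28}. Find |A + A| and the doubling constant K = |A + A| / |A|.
K = |A + A| / |A| = 13/7

Enumerate A + A = {a + b : a, b ∈ A}. With |A| = 7, there are |A|^2 = 49 ordered sum pairs; collecting distinct values, A + A = {-40, -32, -24, -16, -8, 0, 8, 16, 24, 32, 40, 48, 56}, so |A + A| = 13. Thus K = 13/7. Here |A + A| = 2|A| − 1 = 13, the minimum possible — so K = 13/7 is minimal, which holds iff A is an arithmetic progression.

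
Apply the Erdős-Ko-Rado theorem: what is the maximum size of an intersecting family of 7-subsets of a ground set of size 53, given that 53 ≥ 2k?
max |F| = C(52, 6) = 20358520

The Erdős-Ko-Rado theorem states: for n ≥ 2k, an intersecting family of k-subsets of an n-element set has size at most C(n − 1, k − 1), with equality for 'star' families {A ⊆ [n] : |A| = k, i ∈ A} (fix an element i). For n = 53, k = 7: C(52, 6) = 20358520.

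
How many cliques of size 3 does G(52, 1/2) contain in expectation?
E[# K_3] = C(52, 3) · (1/2)^C(3, 2) = 22100 / 2^3 = 5525/2 = 2762.5

For each 3-subset S of vertices (there are C(52, 3) = 22100 such S), let X_S = 1 if S induces a K_3 (all C(3, 2) = 3 edges present). Then P(X_S = 1) = (1/2)^3 = 1/8. By linearity of expectation, E[# K_3] = C(52, 3) · (1/2)^3 = 22100 / 8 = 5525/2 = 2762.5.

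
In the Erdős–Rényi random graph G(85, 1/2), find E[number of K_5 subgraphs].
E[# K_5] = C(85, 5) · (1/2)^C(5, 2) = 32801517 / 2^10 ≈ 32032.731445

For each 5-subset S of vertices (there are C(85, 5) = 32801517 such S), let X_S = 1 if S induces a K_5 (all C(5, 2) = 10 edges present). Then P(X_S = 1) = (1/2)^10 = 1/1024. By linearity of expectation, E[# K_5] = C(85, 5) · (1/2)^10 = 32801517 / 1024 ≈ 32032.731445.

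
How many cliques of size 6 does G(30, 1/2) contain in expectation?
E[# K_6] = C(30, 6) · (1/2)^C(6, 2) = 593775 / 2^15 ≈ 18.120575

For each 6-subset S of vertices (there are C(30, 6) = 593775 such S), let X_S = 1 if S induces a K_6 (all C(6, 2) = 15 edges present). Then P(X_S = 1) = (1/2)^15 = 1/32768. By linearity of expectation, E[# K_6] = C(30, 6) · (1/2)^15 = 593775 / 32768 ≈ 18.120575.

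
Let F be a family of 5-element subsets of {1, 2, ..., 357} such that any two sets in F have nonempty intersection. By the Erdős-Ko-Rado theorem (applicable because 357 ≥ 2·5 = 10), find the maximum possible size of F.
max |F| = C(356, 4) = 658029065

Erdős-Ko-Rado (1961): when n ≥ 2k, max |F| = C(n−1, k−1). The bound is attained by the star {A : i ∈ A} for any fixed i ∈ [n]. Here C(357−1, 5−1) = C(356, 4) = 658029065.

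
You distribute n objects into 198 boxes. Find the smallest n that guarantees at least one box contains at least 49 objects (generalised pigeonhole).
n = (49 − 1)·198 + 1 = 9505

By the generalised pigeonhole principle, to guarantee some box contains ≥ r objects we need more than (r − 1) · k objects total. Threshold: n = (r − 1) · k + 1. With r = 49 and k = 198: n = 48 · 198 + 1 = 9504 + 1 = 9505. For n = 9504 = 48 · 198, we can put exactly 48 objects in every box, avoiding 49 in any single one — so 9505 is tight.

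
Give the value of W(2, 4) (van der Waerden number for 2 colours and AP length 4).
W(2, 4) = 35

This is a classical value, W(2, 4) = 35, established by combining an explicit 2-colouring of {1, ..., 34} with no monochromatic 4-AP (giving the lower bound W(2, 4) > 34) and a finite case analysis / exhaustive computer search showing every 2-colouring of {1, ..., 35} has such an AP.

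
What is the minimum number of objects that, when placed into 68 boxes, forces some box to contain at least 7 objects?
n = (7 − 1)·68 + 1 = 409

By the generalised pigeonhole principle, to guarantee some box contains ≥ r objects we need more than (r − 1) · k objects total. Threshold: n = (r − 1) · k + 1. With r = 7 and k = 68: n = 6 · 68 + 1 = 408 + 1 = 409. For n = 408 = 6 · 68, we can put exactly 6 objects in every box, avoiding 7 in any single one — so 409 is tight.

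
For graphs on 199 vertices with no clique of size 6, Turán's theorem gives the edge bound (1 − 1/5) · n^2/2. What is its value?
Turán density bound = (4/5) · 199^2/2 = 79202/5 ≈ 15840.4

Turán's theorem: ex(n, K_{r+1}) is achieved by the complete r-partite Turán graph T(n, r) with parts as balanced as possible, and is at most (1 − 1/r) · n^2/2. For r = 5, n = 199: the density bound is (4/5) · 39601/2 = 79202/5 ≈ 15840.4. The integer-valued extremum is e(T(199, 5)) = 15840, which is strictly less than the density bound 79202/5 since 5 ∤ 199 (the parts of T(199, 5) cannot all be equal).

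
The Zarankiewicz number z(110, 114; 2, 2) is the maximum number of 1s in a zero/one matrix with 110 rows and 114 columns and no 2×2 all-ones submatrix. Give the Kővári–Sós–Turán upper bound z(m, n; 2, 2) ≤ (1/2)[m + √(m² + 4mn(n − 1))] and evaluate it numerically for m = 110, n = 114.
z(110, 114; 2, 2) ≤ (1/2)[110 + √(110² + 4·110·114·113)] = (1/2)[110 + √5680180] = 1246.6564

Kővári–Sós–Turán: let r_1, ..., r_110 be the row sums and z = Σ r_i the total number of 1s. Each pair of columns can share at most one row with both entries 1 (else a 2×2 all-ones block appears), so Σ_i C(r_i, 2) ≤ C(114, 2) = 6441. By convexity Σ_i C(r_i, 2) ≥ 110·C(z/110, 2) = z(z − 110)/(2·110), giving z² − 110z − 110·114·113 ≤ 0 and hence z ≤ (1/2)[110 + √(12100 + 4·1417020)] = (1/2)[110 + √5680180] ≈ (1/2)(110 + 2383.3128) = 1246.6564.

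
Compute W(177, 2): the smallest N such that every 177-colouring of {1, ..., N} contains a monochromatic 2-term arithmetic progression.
W(177, 2) = 177 + 1 = 178

A 2-term AP is any pair of integers, so a monochromatic 2-AP exists iff some colour is used at least twice. With 177 colours, the colouring i ↦ i on {1, ..., 177} uses each colour once, avoiding any monochromatic pair, so W(177, 2) > 177. For {1, ..., 178}, pigeonhole forces two integers of the same colour, which form a monochromatic 2-AP. Hence W(177, 2) = 178.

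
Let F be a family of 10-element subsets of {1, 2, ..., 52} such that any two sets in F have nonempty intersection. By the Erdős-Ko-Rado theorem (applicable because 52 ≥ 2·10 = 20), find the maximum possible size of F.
max |F| = C(51, 9) = 3042312350

Erdős-Ko-Rado (1961): when n ≥ 2k, max |F| = C(n−1, k−1). The bound is attained by the star {A : i ∈ A} for any fixed i ∈ [n]. Here C(52−1, 10−1) = C(51, 9) = 3042312350.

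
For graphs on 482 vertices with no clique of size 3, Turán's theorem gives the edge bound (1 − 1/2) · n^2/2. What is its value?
Turán density bound = (1/2) · 482^2/2 = 58081

Turán's theorem: ex(n, K_{r+1}) is achieved by the complete r-partite Turán graph T(n, r) with parts as balanced as possible, and is at most (1 − 1/r) · n^2/2. For r = 2, n = 482: the density bound is (1/2) · 232324/2 = 58081. Since 2 ∣ 482, the Turán graph T(482, 2) has parts of equal size 241, and its edge count e(T(482, 2)) = 58081 attains the density bound exactly.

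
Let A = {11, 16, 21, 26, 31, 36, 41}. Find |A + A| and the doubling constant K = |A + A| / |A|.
K = |A + A| / |A| = 13/7

Enumerate A + A = {a + b : a, b ∈ A}. With |A| = 7, there are |A|^2 = 49 ordered sum pairs; collecting distinct values, A + A = {22, 27, 32, 37, 42, 47, 52, 57, 62, 67, 72, 77, 82}, so |A + A| = 13. Thus K = 13/7. Here |A + A| = 2|A| − 1 = 13, the minimum possible — so K = 13/7 is minimal, which holds iff A is an arithmetic progression.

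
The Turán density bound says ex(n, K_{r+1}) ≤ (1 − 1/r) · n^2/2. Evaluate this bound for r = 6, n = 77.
Turán density bound = (5/6) · 77^2/2 = 29645/12 ≈ 2470.4167

Turán's theorem: ex(n, K_{r+1}) is achieved by the complete r-partite Turán graph T(n, r) with parts as balanced as possible, and is at most (1 − 1/r) · n^2/2. For r = 6, n = 77: the density bound is (5/6) · 5929/2 = 29645/12 ≈ 2470.4167. The integer-valued extremum is e(T(77, 6)) = 2470, which is strictly less than the density bound 29645/12 since 6 ∤ 77 (the parts of T(77, 6) cannot all be equal).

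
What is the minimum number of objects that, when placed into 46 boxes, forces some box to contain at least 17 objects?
n = (17 − 1)·46 + 1 = 737

By the generalised pigeonhole principle, to guarantee some box contains ≥ r objects we need more than (r − 1) · k objects total. Threshold: n = (r − 1) · k + 1. With r = 17 and k = 46: n = 16 · 46 + 1 = 736 + 1 = 737. For n = 736 = 16 · 46, we can put exactly 16 objects in every box, avoiding 17 in any single one — so 737 is tight.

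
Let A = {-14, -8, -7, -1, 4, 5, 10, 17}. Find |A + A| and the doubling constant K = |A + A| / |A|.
K = |A + A| / |A| = 26/8 = 13/4

Enumerate A + A = {a + b : a, b ∈ A}. With |A| = 8, there are |A|^2 = 64 ordered sum pairs; collecting distinct values, A + A = {-28, -22, -21, -16, -15, -14, -10, -9, -8, -4, -3, -2, 2, 3, 4, 8, 9, 10, 14, 15, 16, 20, 21, 22, 27, 34}, so |A + A| = 26. Thus K = 26/8 = 13/4. For comparison, the minimum possible |A + A| over all 8-element sets is 2·8 − 1 = 15 (so min K = 15/8), attained only by arithmetic progressions.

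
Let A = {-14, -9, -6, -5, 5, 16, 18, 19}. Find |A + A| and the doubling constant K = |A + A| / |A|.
K = |A + A| / |A| = 33/8

Enumerate A + A = {a + b : a, b ∈ A}. With |A| = 8, there are |A|^2 = 64 ordered sum pairs; collecting distinct values, A + A = {-28, -23, -20, -19, -18, -15, -14, -12, -11, -10, -9, -4, -1, 0, 2, 4, 5, 7, 9, 10, 11, 12, 13, 14, 21, 23, 24, 32, 34, 35, 36, 37, 38}, so |A + A| = 33. Thus K = 33/8. For comparison, the minimum possible |A + A| over all 8-element sets is 2·8 − 1 = 15 (so min K = 15/8), attained only by arithmetic progressions.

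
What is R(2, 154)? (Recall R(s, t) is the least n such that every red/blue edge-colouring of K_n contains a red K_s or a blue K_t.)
R(2, 154) = 154

R(2, k) = k for all k ≥ 2: in a 2-colouring of K_k, either some edge is red (a red K_2) or all edges are blue (a blue K_k). And K_{153} coloured all-blue has no blue K_154, so R(2, 154) > 153. Hence R(2, 154) = 154.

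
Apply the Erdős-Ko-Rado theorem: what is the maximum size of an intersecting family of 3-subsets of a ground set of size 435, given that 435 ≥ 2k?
max |F| = C(434, 2) = 93961

The Erdős-Ko-Rado theorem states: for n ≥ 2k, an intersecting family of k-subsets of an n-element set has size at most C(n − 1, k − 1), with equality for 'star' families {A ⊆ [n] : |A| = k, i ∈ A} (fix an element i). For n = 435, k = 3: C(434, 2) = 93961.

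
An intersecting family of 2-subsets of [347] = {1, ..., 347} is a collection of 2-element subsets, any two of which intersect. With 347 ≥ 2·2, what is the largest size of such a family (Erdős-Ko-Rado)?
max |F| = C(346, 1) = 346

Erdős-Ko-Rado (1961): when n ≥ 2k, max |F| = C(n−1, k−1). The bound is attained by the star {A : i ∈ A} for any fixed i ∈ [n]. Here C(347−1, 2−1) = C(346, 1) = 346.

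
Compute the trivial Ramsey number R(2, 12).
R(2, 12) = 12

R(2, k) = k for all k ≥ 2: in a 2-colouring of K_k, either some edge is red (a red K_2) or all edges are blue (a blue K_k). And K_{11} coloured all-blue has no blue K_12, so R(2, 12) > 11. Hence R(2, 12) = 12.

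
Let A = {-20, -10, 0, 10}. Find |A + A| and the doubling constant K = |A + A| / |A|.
K = |A + A| / |A| = 7/4

Enumerate A + A = {a + b : a, b ∈ A}. With |A| = 4, there are |A|^2 = 16 ordered sum pairs; collecting distinct values, A + A = {-40, -30, -20, -10, 0, 10, 20}, so |A + A| = 7. Thus K = 7/4. Here |A + A| = 2|A| − 1 = 7, the minimum possible — so K = 7/4 is minimal, which holds iff A is an arithmetic progression.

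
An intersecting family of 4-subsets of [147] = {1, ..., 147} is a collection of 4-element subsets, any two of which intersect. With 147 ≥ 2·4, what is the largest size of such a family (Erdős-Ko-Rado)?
max |F| = C(146, 3) = 508080

The Erdős-Ko-Rado theorem states: for n ≥ 2k, an intersecting family of k-subsets of an n-element set has size at most C(n − 1, k − 1), with equality for 'star' families {A ⊆ [n] : |A| = k, i ∈ A} (fix an element i). For n = 147, k = 4: C(146, 3) = 508080.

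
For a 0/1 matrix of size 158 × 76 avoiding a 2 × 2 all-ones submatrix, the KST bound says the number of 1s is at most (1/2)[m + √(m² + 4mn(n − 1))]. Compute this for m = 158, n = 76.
z(158, 76; 2, 2) ≤ (1/2)[158 + √(158² + 4·158·76·75)] = (1/2)[158 + √3627364] = 1031.282

Kővári–Sós–Turán: let r_1, ..., r_158 be the row sums and z = Σ r_i the total number of 1s. Each pair of columns can share at most one row with both entries 1 (else a 2×2 all-ones block appears), so Σ_i C(r_i, 2) ≤ C(76, 2) = 2850. By convexity Σ_i C(r_i, 2) ≥ 158·C(z/158, 2) = z(z − 158)/(2·158), giving z² − 158z − 158·76·75 ≤ 0 and hence z ≤ (1/2)[158 + √(24964 + 4·900600)] = (1/2)[158 + √3627364] ≈ (1/2)(158 + 1904.564) = 1031.282.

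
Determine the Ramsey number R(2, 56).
R(2, 56) = 56

R(2, k) = k for all k ≥ 2: in a 2-colouring of K_k, either some edge is red (a red K_2) or all edges are blue (a blue K_k). And K_{55} coloured all-blue has no blue K_56, so R(2, 56) > 55. Hence R(2, 56) = 56.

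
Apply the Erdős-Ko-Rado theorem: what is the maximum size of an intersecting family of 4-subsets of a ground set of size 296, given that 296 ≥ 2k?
max |F| = C(295, 3) = 4235315

The Erdős-Ko-Rado theorem states: for n ≥ 2k, an intersecting family of k-subsets of an n-element set has size at most C(n − 1, k − 1), with equality for 'star' families {A ⊆ [n] : |A| = k, i ∈ A} (fix an element i). For n = 296, k = 4: C(295, 3) = 4235315.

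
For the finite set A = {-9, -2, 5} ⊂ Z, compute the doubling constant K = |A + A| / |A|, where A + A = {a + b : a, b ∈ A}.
K = |A + A| / |A| = 5/3

Enumerate A + A = {a + b : a, b ∈ A}. With |A| = 3, there are |A|^2 = 9 ordered sum pairs; collecting distinct values, A + A = {-18, -11, -4, 3, 10}, so |A + A| = 5. Thus K = 5/3. Here |A + A| = 2|A| − 1 = 5, the minimum possible — so K = 5/3 is minimal, which holds iff A is an arithmetic progression.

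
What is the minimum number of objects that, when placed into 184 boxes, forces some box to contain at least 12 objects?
n = (12 − 1)·184 + 1 = 2025

By the generalised pigeonhole principle, to guarantee some box contains ≥ r objects we need more than (r − 1) · k objects total. Threshold: n = (r − 1) · k + 1. With r = 12 and k = 184: n = 11 · 184 + 1 = 2024 + 1 = 2025. For n = 2024 = 11 · 184, we can put exactly 11 objects in every box, avoiding 12 in any single one — so 2025 is tight.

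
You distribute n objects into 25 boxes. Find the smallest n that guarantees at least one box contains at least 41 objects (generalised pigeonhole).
n = (41 − 1)·25 + 1 = 1001

By the generalised pigeonhole principle, to guarantee some box contains ≥ r objects we need more than (r − 1) · k objects total. Threshold: n = (r − 1) · k + 1. With r = 41 and k = 25: n = 40 · 25 + 1 = 1000 + 1 = 1001. For n = 1000 = 40 · 25, we can put exactly 40 objects in every box, avoiding 41 in any single one — so 1001 is tight.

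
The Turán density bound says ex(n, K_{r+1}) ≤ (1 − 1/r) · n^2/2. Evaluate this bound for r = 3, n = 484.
Turán density bound = (2/3) · 484^2/2 = 234256/3 ≈ 78085.3333

Turán's theorem: ex(n, K_{r+1}) is achieved by the complete r-partite Turán graph T(n, r) with parts as balanced as possible, and is at most (1 − 1/r) · n^2/2. For r = 3, n = 484: the density bound is (2/3) · 234256/2 = 234256/3 ≈ 78085.3333. The integer-valued extremum is e(T(484, 3)) = 78085, which is strictly less than the density bound 234256/3 since 3 ∤ 484 (the parts of T(484, 3) cannot all be equal).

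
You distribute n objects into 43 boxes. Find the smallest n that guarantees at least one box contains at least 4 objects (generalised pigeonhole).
n = (4 − 1)·43 + 1 = 130

By the generalised pigeonhole principle, to guarantee some box contains ≥ r objects we need more than (r − 1) · k objects total. Threshold: n = (r − 1) · k + 1. With r = 4 and k = 43: n = 3 · 43 + 1 = 129 + 1 = 130. For n = 129 = 3 · 43, we can put exactly 3 objects in every box, avoiding 4 in any single one — so 130 is tight.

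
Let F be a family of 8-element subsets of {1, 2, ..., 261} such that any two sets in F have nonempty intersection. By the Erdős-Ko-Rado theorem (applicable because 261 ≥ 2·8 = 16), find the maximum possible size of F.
max |F| = C(260, 7) = 14689576229120

The Erdős-Ko-Rado theorem states: for n ≥ 2k, an intersecting family of k-subsets of an n-element set has size at most C(n − 1, k − 1), with equality for 'star' families {A ⊆ [n] : |A| = k, i ∈ A} (fix an element i). For n = 261, k = 8: C(260, 7) = 14689576229120.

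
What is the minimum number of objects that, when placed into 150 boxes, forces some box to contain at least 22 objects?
n = (22 − 1)·150 + 1 = 3151

By the generalised pigeonhole principle, to guarantee some box contains ≥ r objects we need more than (r − 1) · k objects total. Threshold: n = (r − 1) · k + 1. With r = 22 and k = 150: n = 21 · 150 + 1 = 3150 + 1 = 3151. For n = 3150 = 21 · 150, we can put exactly 21 objects in every box, avoiding 22 in any single one — so 3151 is tight.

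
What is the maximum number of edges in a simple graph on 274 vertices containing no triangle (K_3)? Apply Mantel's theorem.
ex(274, K_3) = ⌊274^2/4⌋ = 18769

Mantel (1907): a triangle-free graph on n vertices has at most ⌊n^2/4⌋ edges, with equality for the complete bipartite graph K_{⌊n/2⌋, ⌈n/2⌉}. For n = 274: ⌊274^2/4⌋ = ⌊75076/4⌋ = 18769. The extremal graph is K_{137, 137}, which has 137·137 = 18769 edges.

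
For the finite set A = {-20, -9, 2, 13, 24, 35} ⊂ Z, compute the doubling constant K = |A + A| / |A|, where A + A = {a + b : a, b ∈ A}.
K = |A + A| / |A| = 11/6

Enumerate A + A = {a + b : a, b ∈ A}. With |A| = 6, there are |A|^2 = 36 ordered sum pairs; collecting distinct values, A + A = {-40, -29, -18, -7, 4, 15, 26, 37, 48, 59, 70}, so |A + A| = 11. Thus K = 11/6. Here |A + A| = 2|A| − 1 = 11, the minimum possible — so K = 11/6 is minimal, which holds iff A is an arithmetic progression.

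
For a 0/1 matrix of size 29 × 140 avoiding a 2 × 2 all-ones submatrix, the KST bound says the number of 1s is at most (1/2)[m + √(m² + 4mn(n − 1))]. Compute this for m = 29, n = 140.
z(29, 140; 2, 2) ≤ (1/2)[29 + √(29² + 4·29·140·139)] = (1/2)[29 + √2258201] = 765.8656

Kővári–Sós–Turán: let r_1, ..., r_29 be the row sums and z = Σ r_i the total number of 1s. Each pair of columns can share at most one row with both entries 1 (else a 2×2 all-ones block appears), so Σ_i C(r_i, 2) ≤ C(140, 2) = 9730. By convexity Σ_i C(r_i, 2) ≥ 29·C(z/29, 2) = z(z − 29)/(2·29), giving z² − 29z − 29·140·139 ≤ 0 and hence z ≤ (1/2)[29 + √(841 + 4·564340)] = (1/2)[29 + √2258201] ≈ (1/2)(29 + 1502.7312) = 765.8656.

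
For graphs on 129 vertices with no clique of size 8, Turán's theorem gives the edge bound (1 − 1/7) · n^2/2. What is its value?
Turán density bound = (6/7) · 129^2/2 = 49923/7 ≈ 7131.8571

Turán's theorem: ex(n, K_{r+1}) is achieved by the complete r-partite Turán graph T(n, r) with parts as balanced as possible, and is at most (1 − 1/r) · n^2/2. For r = 7, n = 129: the density bound is (6/7) · 16641/2 = 49923/7 ≈ 7131.8571. The integer-valued extremum is e(T(129, 7)) = 7131, which is strictly less than the density bound 49923/7 since 7 ∤ 129 (the parts of T(129, 7) cannot all be equal).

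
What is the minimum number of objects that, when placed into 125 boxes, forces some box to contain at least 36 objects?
n = (36 − 1)·125 + 1 = 4376

By the generalised pigeonhole principle, to guarantee some box contains ≥ r objects we need more than (r − 1) · k objects total. Threshold: n = (r − 1) · k + 1. With r = 36 and k = 125: n = 35 · 125 + 1 = 4375 + 1 = 4376. For n = 4375 = 35 · 125, we can put exactly 35 objects in every box, avoiding 36 in any single one — so 4376 is tight.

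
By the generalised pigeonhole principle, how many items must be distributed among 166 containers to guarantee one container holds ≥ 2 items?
n = (2 − 1)·166 + 1 = 167

By the generalised pigeonhole principle, to guarantee some box contains ≥ r objects we need more than (r − 1) · k objects total. Threshold: n = (r − 1) · k + 1. With r = 2 and k = 166: n = 1 · 166 + 1 = 166 + 1 = 167. For n = 166 = 1 · 166, we can put exactly 1 objects in every box, avoiding 2 in any single one — so 167 is tight.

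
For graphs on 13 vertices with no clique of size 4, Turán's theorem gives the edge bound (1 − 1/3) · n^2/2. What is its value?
Turán density bound = (2/3) · 13^2/2 = 169/3 ≈ 56.3333

Turán's theorem: ex(n, K_{r+1}) is achieved by the complete r-partite Turán graph T(n, r) with parts as balanced as possible, and is at most (1 − 1/r) · n^2/2. For r = 3, n = 13: the density bound is (2/3) · 169/2 = 169/3 ≈ 56.3333. The integer-valued extremum is e(T(13, 3)) = 56, which is strictly less than the density bound 169/3 since 3 ∤ 13 (the parts of T(13, 3) cannot all be equal).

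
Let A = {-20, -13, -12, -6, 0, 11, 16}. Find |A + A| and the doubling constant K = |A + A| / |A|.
K = |A + A| / |A| = 26/7

Enumerate A + A = {a + b : a, b ∈ A}. With |A| = 7, there are |A|^2 = 49 ordered sum pairs; collecting distinct values, A + A = {-40, -33, -32, -26, -25, -24, -20, -19, -18, -13, -12, -9, -6, -4, -2, -1, 0, 3, 4, 5, 10, 11, 16, 22, 27, 32}, so |A + A| = 26. Thus K = 26/7. For comparison, the minimum possible |A + A| over all 7-element sets is 2·7 − 1 = 13 (so min K = 13/7), attained only by arithmetic progressions.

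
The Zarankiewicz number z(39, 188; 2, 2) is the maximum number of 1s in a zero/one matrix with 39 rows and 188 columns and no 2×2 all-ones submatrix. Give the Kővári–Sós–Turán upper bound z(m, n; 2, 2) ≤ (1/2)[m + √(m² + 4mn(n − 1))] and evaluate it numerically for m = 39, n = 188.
z(39, 188; 2, 2) ≤ (1/2)[39 + √(39² + 4·39·188·187)] = (1/2)[39 + √5485857] = 1190.5953

Kővári–Sós–Turán: let r_1, ..., r_39 be the row sums and z = Σ r_i the total number of 1s. Each pair of columns can share at most one row with both entries 1 (else a 2×2 all-ones block appears), so Σ_i C(r_i, 2) ≤ C(188, 2) = 17578. By convexity Σ_i C(r_i, 2) ≥ 39·C(z/39, 2) = z(z − 39)/(2·39), giving z² − 39z − 39·188·187 ≤ 0 and hence z ≤ (1/2)[39 + √(1521 + 4·1371084)] = (1/2)[39 + √5485857] ≈ (1/2)(39 + 2342.1906) = 1190.5953.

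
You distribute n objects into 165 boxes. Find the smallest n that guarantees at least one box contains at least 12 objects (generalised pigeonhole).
n = (12 − 1)·165 + 1 = 1816

By the generalised pigeonhole principle, to guarantee some box contains ≥ r objects we need more than (r − 1) · k objects total. Threshold: n = (r − 1) · k + 1. With r = 12 and k = 165: n = 11 · 165 + 1 = 1815 + 1 = 1816. For n = 1815 = 11 · 165, we can put exactly 11 objects in every box, avoiding 12 in any single one — so 1816 is tight.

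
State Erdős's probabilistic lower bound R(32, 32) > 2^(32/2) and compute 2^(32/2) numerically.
2^(32/2) = 65536; so R(32, 32) > 65536

Colour each edge of K_n uniformly at random with red/blue. The expected number of monochromatic K_32 is C(n, 32) · 2 · 2^(−C(32,2)). If C(n, 32) · 2^(1 − C(32,2)) < 1, then with positive probability no monochromatic K_32 exists, so R(32, 32) > n. The standard estimate C(n, 32) ≤ n^32/32! shows this inequality holds whenever n ≤ 2^(32/2) (since 32! · 2^(C(32,2) − 1) > 2^(32^2/2) ≥ n^32). Hence R(32, 32) > 2^(32/2) = 65536.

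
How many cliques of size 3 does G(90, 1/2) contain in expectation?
E[# K_3] = C(90, 3) · (1/2)^C(3, 2) = 117480 / 2^3 = 14685

For each 3-subset S of vertices (there are C(90, 3) = 117480 such S), let X_S = 1 if S induces a K_3 (all C(3, 2) = 3 edges present). Then P(X_S = 1) = (1/2)^3 = 1/8. By linearity of expectation, E[# K_3] = C(90, 3) · (1/2)^3 = 117480 / 8 = 14685.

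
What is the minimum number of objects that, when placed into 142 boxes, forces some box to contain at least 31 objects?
n = (31 − 1)·142 + 1 = 4261

By the generalised pigeonhole principle, to guarantee some box contains ≥ r objects we need more than (r − 1) · k objects total. Threshold: n = (r − 1) · k + 1. With r = 31 and k = 142: n = 30 · 142 + 1 = 4260 + 1 = 4261. For n = 4260 = 30 · 142, we can put exactly 30 objects in every box, avoiding 31 in any single one — so 4261 is tight.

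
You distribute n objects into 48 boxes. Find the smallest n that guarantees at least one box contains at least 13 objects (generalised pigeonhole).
n = (13 − 1)·48 + 1 = 577

By the generalised pigeonhole principle, to guarantee some box contains ≥ r objects we need more than (r − 1) · k objects total. Threshold: n = (r − 1) · k + 1. With r = 13 and k = 48: n = 12 · 48 + 1 = 576 + 1 = 577. For n = 576 = 12 · 48, we can put exactly 12 objects in every box, avoiding 13 in any single one — so 577 is tight.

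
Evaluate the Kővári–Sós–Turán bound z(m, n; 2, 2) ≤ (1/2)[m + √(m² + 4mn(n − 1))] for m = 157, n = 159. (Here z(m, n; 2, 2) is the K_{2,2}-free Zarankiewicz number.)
z(157, 159; 2, 2) ≤ (1/2)[157 + √(157² + 4·157·159·158)] = (1/2)[157 + √15801265] = 2066.0403

Kővári–Sós–Turán: let r_1, ..., r_157 be the row sums and z = Σ r_i the total number of 1s. Each pair of columns can share at most one row with both entries 1 (else a 2×2 all-ones block appears), so Σ_i C(r_i, 2) ≤ C(159, 2) = 12561. By convexity Σ_i C(r_i, 2) ≥ 157·C(z/157, 2) = z(z − 157)/(2·157), giving z² − 157z − 157·159·158 ≤ 0 and hence z ≤ (1/2)[157 + √(24649 + 4·3944154)] = (1/2)[157 + √15801265] ≈ (1/2)(157 + 3975.0805) = 2066.0403.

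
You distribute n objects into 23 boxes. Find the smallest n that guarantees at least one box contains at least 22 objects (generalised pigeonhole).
n = (22 − 1)·23 + 1 = 484

By the generalised pigeonhole principle, to guarantee some box contains ≥ r objects we need more than (r − 1) · k objects total. Threshold: n = (r − 1) · k + 1. With r = 22 and k = 23: n = 21 · 23 + 1 = 483 + 1 = 484. For n = 483 = 21 · 23, we can put exactly 21 objects in every box, avoiding 22 in any single one — so 484 is tight.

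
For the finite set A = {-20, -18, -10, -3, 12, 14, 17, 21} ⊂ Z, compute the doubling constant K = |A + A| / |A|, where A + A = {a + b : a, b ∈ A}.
K = |A + A| / |A| = 33/8

Enumerate A + A = {a + b : a, b ∈ A}. With |A| = 8, there are |A|^2 = 64 ordered sum pairs; collecting distinct values, A + A = {-40, -38, -36, -30, -28, -23, -21, -20, -13, -8, -6, -4, -3, -1, 1, 2, 3, 4, 7, 9, 11, 14, 18, 24, 26, 28, 29, 31, 33, 34, 35, 38, 42}, so |A + A| = 33. Thus K = 33/8. For comparison, the minimum possible |A + A| over all 8-element sets is 2·8 − 1 = 15 (so min K = 15/8), attained only by arithmetic progressions.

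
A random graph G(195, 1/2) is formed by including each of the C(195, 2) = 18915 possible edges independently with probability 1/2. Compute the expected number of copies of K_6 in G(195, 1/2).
E[# K_6] = C(195, 6) · (1/2)^C(6, 2) = 70656049360 / 2^15 = 4416003085/2048 ≈ 2156251.506348

For each 6-subset S of vertices (there are C(195, 6) = 70656049360 such S), let X_S = 1 if S induces a K_6 (all C(6, 2) = 15 edges present). Then P(X_S = 1) = (1/2)^15 = 1/32768. By linearity of expectation, E[# K_6] = C(195, 6) · (1/2)^15 = 70656049360 / 32768 = 4416003085/2048 ≈ 2156251.506348.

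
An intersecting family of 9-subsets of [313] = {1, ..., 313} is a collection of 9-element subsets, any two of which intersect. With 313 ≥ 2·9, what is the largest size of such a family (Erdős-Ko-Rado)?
max |F| = C(312, 8) = 2034346802568795

The Erdős-Ko-Rado theorem states: for n ≥ 2k, an intersecting family of k-subsets of an n-element set has size at most C(n − 1, k − 1), with equality for 'star' families {A ⊆ [n] : |A| = k, i ∈ A} (fix an element i). For n = 313, k = 9: C(312, 8) = 2034346802568795.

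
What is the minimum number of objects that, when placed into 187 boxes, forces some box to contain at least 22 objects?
n = (22 − 1)·187 + 1 = 3928

By the generalised pigeonhole principle, to guarantee some box contains ≥ r objects we need more than (r − 1) · k objects total. Threshold: n = (r − 1) · k + 1. With r = 22 and k = 187: n = 21 · 187 + 1 = 3927 + 1 = 3928. For n = 3927 = 21 · 187, we can put exactly 21 objects in every box, avoiding 22 in any single one — so 3928 is tight.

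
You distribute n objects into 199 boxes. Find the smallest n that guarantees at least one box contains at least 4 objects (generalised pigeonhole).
n = (4 − 1)·199 + 1 = 598

By the generalised pigeonhole principle, to guarantee some box contains ≥ r objects we need more than (r − 1) · k objects total. Threshold: n = (r − 1) · k + 1. With r = 4 and k = 199: n = 3 · 199 + 1 = 597 + 1 = 598. For n = 597 = 3 · 199, we can put exactly 3 objects in every box, avoiding 4 in any single one — so 598 is tight.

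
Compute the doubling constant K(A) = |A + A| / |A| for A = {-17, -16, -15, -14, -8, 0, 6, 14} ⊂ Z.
K = |A + A| / |A| = 28/8 = 7/2

Enumerate A + A = {a + b : a, b ∈ A}. With |A| = 8, there are |A|^2 = 64 ordered sum pairs; collecting distinct values, A + A = {-34, -33, -32, -31, -30, -29, -28, -25, -24, -23, -22, -17, -16, -15, -14, -11, -10, -9, -8, -3, -2, -1, 0, 6, 12, 14, 20, 28}, so |A + A| = 28. Thus K = 28/8 = 7/2. For comparison, the minimum possible |A + A| over all 8-element sets is 2·8 − 1 = 15 (so min K = 15/8), attained only by arithmetic progressions.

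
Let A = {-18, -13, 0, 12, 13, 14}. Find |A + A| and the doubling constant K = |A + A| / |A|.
K = |A + A| / |A| = 19/6

Enumerate A + A = {a + b : a, b ∈ A}. With |A| = 6, there are |A|^2 = 36 ordered sum pairs; collecting distinct values, A + A = {-36, -31, -26, -18, -13, -6, -5, -4, -1, 0, 1, 12, 13, 14, 24, 25, 26, 27, 28}, so |A + A| = 19. Thus K = 19/6. For comparison, the minimum possible |A + A| over all 6-element sets is 2·6 − 1 = 11 (so min K = 11/6), attained only by arithmetic progressions.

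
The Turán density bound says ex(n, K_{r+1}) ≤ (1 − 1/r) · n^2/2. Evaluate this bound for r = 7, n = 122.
Turán density bound = (6/7) · 122^2/2 = 44652/7 ≈ 6378.8571

Turán's theorem: ex(n, K_{r+1}) is achieved by the complete r-partite Turán graph T(n, r) with parts as balanced as possible, and is at most (1 − 1/r) · n^2/2. For r = 7, n = 122: the density bound is (6/7) · 14884/2 = 44652/7 ≈ 6378.8571. The integer-valued extremum is e(T(122, 7)) = 6378, which is strictly less than the density bound 44652/7 since 7 ∤ 122 (the parts of T(122, 7) cannot all be equal).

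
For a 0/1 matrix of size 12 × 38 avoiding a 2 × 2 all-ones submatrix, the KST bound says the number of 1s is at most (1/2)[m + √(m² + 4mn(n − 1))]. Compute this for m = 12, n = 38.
z(12, 38; 2, 2) ≤ (1/2)[12 + √(12² + 4·12·38·37)] = (1/2)[12 + √67632] = 136.0308

Kővári–Sós–Turán: let r_1, ..., r_12 be the row sums and z = Σ r_i the total number of 1s. Each pair of columns can share at most one row with both entries 1 (else a 2×2 all-ones block appears), so Σ_i C(r_i, 2) ≤ C(38, 2) = 703. By convexity Σ_i C(r_i, 2) ≥ 12·C(z/12, 2) = z(z − 12)/(2·12), giving z² − 12z − 12·38·37 ≤ 0 and hence z ≤ (1/2)[12 + √(144 + 4·16872)] = (1/2)[12 + √67632] ≈ (1/2)(12 + 260.0615) = 136.0308.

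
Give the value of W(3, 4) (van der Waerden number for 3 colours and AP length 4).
W(3, 4) = 293

W(3, 4) = 293. The lower bound W(3, 4) > 292 comes from an explicit good 3-colouring of [1, 292]; the upper bound W(3, 4) ≤ 293 was verified by exhaustive search over 3-colourings of [1, 293].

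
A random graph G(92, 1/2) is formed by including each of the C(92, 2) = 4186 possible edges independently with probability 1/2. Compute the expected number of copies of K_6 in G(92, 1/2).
E[# K_6] = C(92, 6) · (1/2)^C(6, 2) = 713068356 / 2^15 = 178267089/8192 ≈ 21761.119263

For each 6-subset S of vertices (there are C(92, 6) = 713068356 such S), let X_S = 1 if S induces a K_6 (all C(6, 2) = 15 edges present). Then P(X_S = 1) = (1/2)^15 = 1/32768. By linearity of expectation, E[# K_6] = C(92, 6) · (1/2)^15 = 713068356 / 32768 = 178267089/8192 ≈ 21761.119263.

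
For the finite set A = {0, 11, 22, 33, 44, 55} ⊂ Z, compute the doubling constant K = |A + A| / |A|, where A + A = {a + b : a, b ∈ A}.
K = |A + A| / |A| = 11/6

Enumerate A + A = {a + b : a, b ∈ A}. With |A| = 6, there are |A|^2 = 36 ordered sum pairs; collecting distinct values, A + A = {0, 11, 22, 33, 44, 55, 66, 77, 88, 99, 110}, so |A + A| = 11. Thus K = 11/6. Here |A + A| = 2|A| − 1 = 11, the minimum possible — so K = 11/6 is minimal, which holds iff A is an arithmetic progression.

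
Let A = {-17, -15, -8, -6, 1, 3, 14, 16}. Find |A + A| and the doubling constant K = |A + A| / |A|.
K = |A + A| / |A| = 25/8

Enumerate A + A = {a + b : a, b ∈ A}. With |A| = 8, there are |A|^2 = 64 ordered sum pairs; collecting distinct values, A + A = {-34, -32, -30, -25, -23, -21, -16, -14, -12, -7, -5, -3, -1, 1, 2, 4, 6, 8, 10, 15, 17, 19, 28, 30, 32}, so |A + A| = 25. Thus K = 25/8. For comparison, the minimum possible |A + A| over all 8-element sets is 2·8 − 1 = 15 (so min K = 15/8), attained only by arithmetic progressions.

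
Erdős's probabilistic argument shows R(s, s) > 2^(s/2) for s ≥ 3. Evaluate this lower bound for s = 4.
2^(4/2) = 4; so R(4, 4) > 4

Colour each edge of K_n uniformly at random with red/blue. The expected number of monochromatic K_4 is C(n, 4) · 2 · 2^(−C(4,2)). If C(n, 4) · 2^(1 − C(4,2)) < 1, then with positive probability no monochromatic K_4 exists, so R(4, 4) > n. The standard estimate C(n, 4) ≤ n^4/4! shows this inequality holds whenever n ≤ 2^(4/2) (since 4! · 2^(C(4,2) − 1) > 2^(4^2/2) ≥ n^4). Hence R(4, 4) > 2^(4/2) = 4.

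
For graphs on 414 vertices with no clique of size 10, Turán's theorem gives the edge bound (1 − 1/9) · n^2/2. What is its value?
Turán density bound = (8/9) · 414^2/2 = 76176

Turán's theorem: ex(n, K_{r+1}) is achieved by the complete r-partite Turán graph T(n, r) with parts as balanced as possible, and is at most (1 − 1/r) · n^2/2. For r = 9, n = 414: the density bound is (8/9) · 171396/2 = 76176. Since 9 ∣ 414, the Turán graph T(414, 9) has parts of equal size 46, and its edge count e(T(414, 9)) = 76176 attains the density bound exactly.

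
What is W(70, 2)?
W(70, 2) = 70 + 1 = 71

A 2-term AP is any pair of integers, so a monochromatic 2-AP exists iff some colour is used at least twice. With 70 colours, the colouring i ↦ i on {1, ..., 70} uses each colour once, avoiding any monochromatic pair, so W(70, 2) > 70. For {1, ..., 71}, pigeonhole forces two integers of the same colour, which form a monochromatic 2-AP. Hence W(70, 2) = 71.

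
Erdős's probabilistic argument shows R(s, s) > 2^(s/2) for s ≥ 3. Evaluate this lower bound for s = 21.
2^(21/2) = 1448.1547; so R(21, 21) > 1448.1547

Colour each edge of K_n uniformly at random with red/blue. The expected number of monochromatic K_21 is C(n, 21) · 2 · 2^(−C(21,2)). If C(n, 21) · 2^(1 − C(21,2)) < 1, then with positive probability no monochromatic K_21 exists, so R(21, 21) > n. The standard estimate C(n, 21) ≤ n^21/21! shows this inequality holds whenever n ≤ 2^(21/2) (since 21! · 2^(C(21,2) − 1) > 2^(21^2/2) ≥ n^21). Hence R(21, 21) > 2^(21/2) = 1448.1547.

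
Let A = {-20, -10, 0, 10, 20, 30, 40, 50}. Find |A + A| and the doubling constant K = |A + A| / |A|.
K = |A + A| / |A| = 15/8

Enumerate A + A = {a + b : a, b ∈ A}. With |A| = 8, there are |A|^2 = 64 ordered sum pairs; collecting distinct values, A + A = {-40, -30, -20, -10, 0, 10, 20, 30, 40, 50, 60, 70, 80, 90, 100}, so |A + A| = 15. Thus K = 15/8. Here |A + A| = 2|A| − 1 = 15, the minimum possible — so K = 15/8 is minimal, which holds iff A is an arithmetic progression.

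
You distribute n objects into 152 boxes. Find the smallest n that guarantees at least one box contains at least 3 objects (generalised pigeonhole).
n = (3 − 1)·152 + 1 = 305

By the generalised pigeonhole principle, to guarantee some box contains ≥ r objects we need more than (r − 1) · k objects total. Threshold: n = (r − 1) · k + 1. With r = 3 and k = 152: n = 2 · 152 + 1 = 304 + 1 = 305. For n = 304 = 2 · 152, we can put exactly 2 objects in every box, avoiding 3 in any single one — so 305 is tight.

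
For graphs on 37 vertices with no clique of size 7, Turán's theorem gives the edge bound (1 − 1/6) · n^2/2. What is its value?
Turán density bound = (5/6) · 37^2/2 = 6845/12 ≈ 570.4167

Turán's theorem: ex(n, K_{r+1}) is achieved by the complete r-partite Turán graph T(n, r) with parts as balanced as possible, and is at most (1 − 1/r) · n^2/2. For r = 6, n = 37: the density bound is (5/6) · 1369/2 = 6845/12 ≈ 570.4167. The integer-valued extremum is e(T(37, 6)) = 570, which is strictly less than the density bound 6845/12 since 6 ∤ 37 (the parts of T(37, 6) cannot all be equal).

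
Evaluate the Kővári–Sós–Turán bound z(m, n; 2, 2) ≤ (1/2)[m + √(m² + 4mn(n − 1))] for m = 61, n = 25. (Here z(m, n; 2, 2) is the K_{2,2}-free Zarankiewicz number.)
z(61, 25; 2, 2) ≤ (1/2)[61 + √(61² + 4·61·25·24)] = (1/2)[61 + √150121] = 224.2273

Kővári–Sós–Turán: let r_1, ..., r_61 be the row sums and z = Σ r_i the total number of 1s. Each pair of columns can share at most one row with both entries 1 (else a 2×2 all-ones block appears), so Σ_i C(r_i, 2) ≤ C(25, 2) = 300. By convexity Σ_i C(r_i, 2) ≥ 61·C(z/61, 2) = z(z − 61)/(2·61), giving z² − 61z − 61·25·24 ≤ 0 and hence z ≤ (1/2)[61 + √(3721 + 4·36600)] = (1/2)[61 + √150121] ≈ (1/2)(61 + 387.4545) = 224.2273.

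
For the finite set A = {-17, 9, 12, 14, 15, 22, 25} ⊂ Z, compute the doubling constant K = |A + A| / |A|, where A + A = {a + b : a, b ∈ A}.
K = |A + A| / |A| = 25/7

Enumerate A + A = {a + b : a, b ∈ A}. With |A| = 7, there are |A|^2 = 49 ordered sum pairs; collecting distinct values, A + A = {-34, -8, -5, -3, -2, 5, 8, 18, 21, 23, 24, 26, 27, 28, 29, 30, 31, 34, 36, 37, 39, 40, 44, 47, 50}, so |A + A| = 25. Thus K = 25/7. For comparison, the minimum possible |A + A| over all 7-element sets is 2·7 − 1 = 13 (so min K = 13/7), attained only by arithmetic progressions.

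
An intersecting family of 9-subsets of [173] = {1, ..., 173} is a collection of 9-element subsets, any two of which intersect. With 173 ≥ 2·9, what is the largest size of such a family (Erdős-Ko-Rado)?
max |F| = C(172, 8) = 16104878212995

Erdős-Ko-Rado (1961): when n ≥ 2k, max |F| = C(n−1, k−1). The bound is attained by the star {A : i ∈ A} for any fixed i ∈ [n]. Here C(173−1, 9−1) = C(172, 8) = 16104878212995.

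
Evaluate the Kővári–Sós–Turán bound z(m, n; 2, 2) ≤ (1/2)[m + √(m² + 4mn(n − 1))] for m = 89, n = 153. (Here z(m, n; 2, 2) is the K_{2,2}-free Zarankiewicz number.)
z(89, 153; 2, 2) ≤ (1/2)[89 + √(89² + 4·89·153·152)] = (1/2)[89 + √8287057] = 1483.8624

Kővári–Sós–Turán: let r_1, ..., r_89 be the row sums and z = Σ r_i the total number of 1s. Each pair of columns can share at most one row with both entries 1 (else a 2×2 all-ones block appears), so Σ_i C(r_i, 2) ≤ C(153, 2) = 11628. By convexity Σ_i C(r_i, 2) ≥ 89·C(z/89, 2) = z(z − 89)/(2·89), giving z² − 89z − 89·153·152 ≤ 0 and hence z ≤ (1/2)[89 + √(7921 + 4·2069784)] = (1/2)[89 + √8287057] ≈ (1/2)(89 + 2878.7249) = 1483.8624.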